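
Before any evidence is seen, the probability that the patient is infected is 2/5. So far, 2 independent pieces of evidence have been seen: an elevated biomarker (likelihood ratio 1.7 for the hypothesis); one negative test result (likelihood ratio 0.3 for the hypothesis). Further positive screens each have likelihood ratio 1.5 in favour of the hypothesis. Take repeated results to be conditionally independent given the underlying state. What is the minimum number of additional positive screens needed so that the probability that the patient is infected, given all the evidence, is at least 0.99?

14

Prior odds = 0.4/0.6 = 2/3.
Combined Bayes factor of the evidence already in hand = 1.7 × 0.3 = 0.51.
Odds after that evidence = (2/3) × 0.51 = 0.34.
Target odds = 0.99/0.01 = 99.
Need 1.5ⁿ ≥ 99 ÷ 0.34 = 4950/17.
1.5¹³ = 1594323/8192 falls short of 4950/17 but 1.5¹⁴ = 4782969/16384 reaches it, so n = 14.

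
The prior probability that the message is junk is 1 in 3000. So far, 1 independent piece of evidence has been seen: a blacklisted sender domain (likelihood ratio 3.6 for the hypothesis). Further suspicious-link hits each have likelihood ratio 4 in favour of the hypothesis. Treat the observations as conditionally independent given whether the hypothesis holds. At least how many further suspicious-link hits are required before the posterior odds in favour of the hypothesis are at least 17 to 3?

Prior odds = (1/3000)/(2999/3000) = 1/2999.
Bayes factor of the evidence already in hand = 3.6.
Odds after that evidence = (1/2999) × 3.6 = 18/14995.
Target odds = 17/3.
Need 4ⁿ ≥ 17/3 ÷ (18/14995) = 254915/54.
4⁶ = 4096 falls short of 254915/54 but 4⁷ = 16384 reaches it, so n = 7.

7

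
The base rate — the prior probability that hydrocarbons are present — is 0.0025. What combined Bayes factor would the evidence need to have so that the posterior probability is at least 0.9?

Prior odds = 0.0025/0.9975 = 1/399.
Target odds = 0.9/0.1 = 9.
Required Bayes factor = 9 ÷ (1/399) = 3591.

3591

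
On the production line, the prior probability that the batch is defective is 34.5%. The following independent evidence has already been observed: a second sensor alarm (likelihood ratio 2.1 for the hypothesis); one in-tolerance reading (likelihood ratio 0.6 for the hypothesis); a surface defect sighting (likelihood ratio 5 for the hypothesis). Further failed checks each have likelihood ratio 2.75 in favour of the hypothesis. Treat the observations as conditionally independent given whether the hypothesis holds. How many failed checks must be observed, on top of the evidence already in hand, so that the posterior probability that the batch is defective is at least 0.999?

Prior odds = 0.345/0.655 = 69/131.
Combined Bayes factor of the evidence already in hand = 2.1 × 0.6 × 5 = 6.3.
Odds after that evidence = (69/131) × 6.3 = 4347/1310.
Target odds = 0.999/0.001 = 999.
Need 2.75ⁿ ≥ 999 ÷ (4347/1310) = 48470/161.
2.75⁵ = 161051/1024 falls short of 48470/161 but 2.75⁶ = 1771561/4096 reaches it, so n = 6.

6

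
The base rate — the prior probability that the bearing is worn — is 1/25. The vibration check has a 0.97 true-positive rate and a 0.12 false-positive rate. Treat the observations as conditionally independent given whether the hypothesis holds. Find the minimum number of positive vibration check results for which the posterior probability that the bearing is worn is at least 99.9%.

Prior odds: 0.04 ÷ 0.96 = 1/24.
Likelihood ratio of a positive result = 0.97/0.12 = 97/12.
Target odds: 0.999 ÷ 0.001 = 999.
Require (97/12)ⁿ ≥ 999 ÷ (1/24) = 23976.
(97/12)⁴ = 88529281/20736 falls short of 23976 but (97/12)⁵ ≈34510.6 reaches it, so n = 5.

5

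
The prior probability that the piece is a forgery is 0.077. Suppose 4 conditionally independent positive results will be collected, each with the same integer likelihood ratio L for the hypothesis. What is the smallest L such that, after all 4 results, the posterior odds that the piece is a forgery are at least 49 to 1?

Prior odds = 0.077/0.923 = 77/923.
Target odds = 49.
Need L⁴ ≥ 49 ÷ (77/923) = 6461/11.
4⁴ = 256 < 6461/11 ≤ 625 = 5⁴, so L = 5.

5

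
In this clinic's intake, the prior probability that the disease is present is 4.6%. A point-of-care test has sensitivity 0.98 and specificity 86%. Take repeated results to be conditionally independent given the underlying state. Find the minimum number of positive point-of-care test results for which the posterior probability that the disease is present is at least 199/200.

Prior odds = 0.046/0.954 = 23/477.
False-positive rate = 1 − 0.86 = 0.14; likelihood ratio of a positive = 0.98/0.14 = 7.
Target odds: 0.995 ÷ 0.005 = 199.
Need (23/477) × 7ⁿ ≥ 199, i.e. 7ⁿ ≥ 94923/23.
7⁴ = 2401 falls short of 94923/23 but 7⁵ = 16807 reaches it, so n = 5.

5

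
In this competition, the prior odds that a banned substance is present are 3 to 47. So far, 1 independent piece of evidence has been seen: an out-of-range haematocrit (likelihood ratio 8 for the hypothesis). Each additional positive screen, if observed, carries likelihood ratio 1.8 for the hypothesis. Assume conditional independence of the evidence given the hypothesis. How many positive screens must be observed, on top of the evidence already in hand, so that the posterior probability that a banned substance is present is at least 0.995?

11

Prior odds = 3/47.
Bayes factor of the evidence already in hand = 8.
Odds after that evidence = (3/47) × 8 = 24/47.
Target odds = 0.995/0.005 = 199.
Need 1.8ⁿ ≥ 199 ÷ (24/47) = 9353/24.
1.8¹⁰ ≈357.047 falls short of 9353/24 but 1.8¹¹ ≈642.684 reaches it, so n = 11.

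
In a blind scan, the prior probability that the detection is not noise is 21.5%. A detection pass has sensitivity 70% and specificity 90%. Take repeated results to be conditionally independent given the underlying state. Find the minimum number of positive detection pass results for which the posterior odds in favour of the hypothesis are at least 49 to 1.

Prior odds = 0.215/0.785 = 43/157.
False-positive rate = 1 − 0.9 = 0.1; likelihood ratio of a positive = 0.7/0.1 = 7.
Target odds = 49.
Require 7ⁿ ≥ 49 ÷ (43/157) = 7693/43.
7² = 49 falls short of 7693/43 but 7³ = 343 reaches it, so n = 3.

3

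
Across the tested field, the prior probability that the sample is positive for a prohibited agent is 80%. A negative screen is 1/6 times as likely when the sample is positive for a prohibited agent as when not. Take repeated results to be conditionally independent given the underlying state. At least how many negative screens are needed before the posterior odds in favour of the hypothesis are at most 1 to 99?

Prior odds: 0.8 ÷ 0.2 = 4.
Likelihood ratio per negative screen = 1/6.
Target odds = 1/99.
Need 4 × (1/6)ⁿ ≤ 1/99, i.e. (1/6)ⁿ ≤ 1/396.
(1/6)³ = 1/216 is still above 1/396 but (1/6)⁴ = 1/1296 is at or below it, so n = 4.

4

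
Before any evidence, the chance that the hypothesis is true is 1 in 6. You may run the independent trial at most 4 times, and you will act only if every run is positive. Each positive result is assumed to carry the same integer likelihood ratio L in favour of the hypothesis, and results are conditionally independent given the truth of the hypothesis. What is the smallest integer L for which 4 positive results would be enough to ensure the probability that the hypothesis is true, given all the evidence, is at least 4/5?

3

Prior odds = (1/6)/(5/6) = 0.2.
Target odds = 0.8/0.2 = 4.
Need L⁴ ≥ 4 ÷ 0.2 = 20.
2⁴ = 16 < 20 ≤ 81 = 3⁴, so L = 3.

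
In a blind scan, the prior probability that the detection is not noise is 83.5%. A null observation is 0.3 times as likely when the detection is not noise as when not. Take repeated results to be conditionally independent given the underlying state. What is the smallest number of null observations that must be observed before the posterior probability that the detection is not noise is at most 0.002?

7

Prior odds = 0.835/0.165 = 167/33.
Likelihood ratio per null observation = 0.3.
Target odds: 0.002 ÷ 0.998 = 1/499.
Require 0.3ⁿ ≤ 1/499 ÷ (167/33) = 33/83333.
0.3⁶ = 729/1000000 is still above 33/83333 but 0.3⁷ = 2187/10000000 is at or below it, so n = 7.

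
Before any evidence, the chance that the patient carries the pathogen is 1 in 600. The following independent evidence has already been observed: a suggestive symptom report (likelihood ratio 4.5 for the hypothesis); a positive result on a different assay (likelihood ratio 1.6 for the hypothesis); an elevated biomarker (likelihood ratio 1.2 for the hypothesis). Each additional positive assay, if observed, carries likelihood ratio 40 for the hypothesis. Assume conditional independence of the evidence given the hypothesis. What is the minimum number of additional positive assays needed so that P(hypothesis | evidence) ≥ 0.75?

Prior odds = (1/600)/(599/600) = 1/599.
Combined Bayes factor of the evidence already in hand = 4.5 × 1.6 × 1.2 = 8.64.
Odds after that evidence = (1/599) × 8.64 = 216/14975.
Target odds = 0.75/0.25 = 3.
Need 40ⁿ ≥ 3 ÷ (216/14975) = 14975/72.
40¹ = 40 falls short of 14975/72 but 40² = 1600 reaches it, so n = 2.

2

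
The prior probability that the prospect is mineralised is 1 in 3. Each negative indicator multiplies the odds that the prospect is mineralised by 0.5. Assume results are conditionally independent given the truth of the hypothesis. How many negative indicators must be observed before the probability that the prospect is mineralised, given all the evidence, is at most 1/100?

Prior odds = (1/3)/(2/3) = 0.5.
Likelihood ratio per negative indicator = 0.5.
Target odds: 0.01 ÷ 0.99 = 1/99.
Require 0.5ⁿ ≤ 1/99 ÷ 0.5 = 2/99.
0.5⁵ = 0.03125 is still above 2/99 but 0.5⁶ = 0.015625 is at or below it, so n = 6.

6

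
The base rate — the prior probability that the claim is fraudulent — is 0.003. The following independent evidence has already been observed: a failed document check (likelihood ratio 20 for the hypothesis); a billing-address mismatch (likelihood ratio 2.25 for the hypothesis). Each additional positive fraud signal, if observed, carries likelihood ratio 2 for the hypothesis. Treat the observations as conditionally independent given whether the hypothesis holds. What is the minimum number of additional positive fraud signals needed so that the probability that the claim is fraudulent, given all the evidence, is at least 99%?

10

Prior odds = 0.003/0.997 = 3/997.
Combined Bayes factor of the evidence already in hand = 20 × 2.25 = 45.
Odds after that evidence = (3/997) × 45 = 135/997.
Target odds = 0.99/0.01 = 99.
Need 2ⁿ ≥ 99 ÷ (135/997) = 10967/15.
2⁹ = 512 falls short of 10967/15 but 2¹⁰ = 1024 reaches it, so n = 10.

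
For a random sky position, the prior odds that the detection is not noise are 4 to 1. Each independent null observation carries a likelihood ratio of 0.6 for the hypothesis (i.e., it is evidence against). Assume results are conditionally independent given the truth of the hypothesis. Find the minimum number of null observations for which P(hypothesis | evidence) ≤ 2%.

Prior odds = 4.
Likelihood ratio per null observation = 0.6.
Target posterior odds = 0.02/0.98 = 1/49.
Require 0.6ⁿ ≤ 1/49 ÷ 4 = 1/196.
0.6¹⁰ = 59049/9765625 is still above 1/196 but 0.6¹¹ = 177147/48828125 is at or below it, so n = 11.

11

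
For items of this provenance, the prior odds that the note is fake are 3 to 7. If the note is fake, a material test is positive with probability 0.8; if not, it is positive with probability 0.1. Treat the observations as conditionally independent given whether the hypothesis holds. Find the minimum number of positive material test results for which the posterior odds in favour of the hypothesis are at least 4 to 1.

2

Prior odds = 3/7.
Likelihood ratio of a positive = 0.8/0.1 = 8.
Target odds = 4.
Need (3/7) × 8ⁿ ≥ 4, i.e. 8ⁿ ≥ 28/3.
8¹ = 8 falls short of 28/3 but 8² = 64 reaches it, so n = 2.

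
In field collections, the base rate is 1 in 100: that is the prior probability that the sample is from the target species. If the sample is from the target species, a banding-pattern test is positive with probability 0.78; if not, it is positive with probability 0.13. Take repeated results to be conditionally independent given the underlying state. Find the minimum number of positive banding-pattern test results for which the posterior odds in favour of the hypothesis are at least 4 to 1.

Prior odds: 0.01 ÷ 0.99 = 1/99.
Likelihood ratio of a positive = 0.78/0.13 = 6.
Target odds = 4.
Require 6ⁿ ≥ 4 ÷ (1/99) = 396.
6³ = 216 falls short of 396 but 6⁴ = 1296 reaches it, so n = 4.

4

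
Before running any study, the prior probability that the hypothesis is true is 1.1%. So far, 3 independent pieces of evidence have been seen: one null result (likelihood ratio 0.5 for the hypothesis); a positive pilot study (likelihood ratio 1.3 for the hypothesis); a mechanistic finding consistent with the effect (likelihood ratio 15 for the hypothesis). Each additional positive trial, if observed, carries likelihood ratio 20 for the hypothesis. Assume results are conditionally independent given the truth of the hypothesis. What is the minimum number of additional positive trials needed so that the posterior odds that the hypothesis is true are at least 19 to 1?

Prior odds = 0.011/0.989 = 11/989.
Combined Bayes factor of the evidence already in hand = 0.5 × 1.3 × 15 = 9.75.
Odds after that evidence = (11/989) × 9.75 = 429/3956.
Target odds = 19.
Need 20ⁿ ≥ 19 ÷ (429/3956) = 75164/429.
20¹ = 20 falls short of 75164/429 but 20² = 400 reaches it, so n = 2.

2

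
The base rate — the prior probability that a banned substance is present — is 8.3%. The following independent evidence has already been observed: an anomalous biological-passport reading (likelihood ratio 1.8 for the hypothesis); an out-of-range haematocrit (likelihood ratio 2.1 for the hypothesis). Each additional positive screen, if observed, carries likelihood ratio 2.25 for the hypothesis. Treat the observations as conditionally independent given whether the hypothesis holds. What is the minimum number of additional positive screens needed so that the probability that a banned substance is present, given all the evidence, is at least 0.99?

Prior odds = 0.083/0.917 = 83/917.
Combined Bayes factor of the evidence already in hand = 1.8 × 2.1 = 3.78.
Odds after that evidence = (83/917) × 3.78 = 2241/6550.
Target odds = 0.99/0.01 = 99.
Need 2.25ⁿ ≥ 99 ÷ (2241/6550) = 72050/249.
2.25⁶ = 531441/4096 falls short of 72050/249 but 2.25⁷ = 4782969/16384 reaches it, so n = 7.

7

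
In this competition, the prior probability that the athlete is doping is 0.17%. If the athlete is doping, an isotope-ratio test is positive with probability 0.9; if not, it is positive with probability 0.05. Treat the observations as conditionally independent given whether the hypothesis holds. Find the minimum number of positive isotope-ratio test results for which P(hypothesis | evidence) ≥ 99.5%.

Prior odds: 0.0017 ÷ 0.9983 = 17/9983.
Likelihood ratio of a positive = 0.9/0.05 = 18.
Target odds: 0.995 ÷ 0.005 = 199.
Need (17/9983) × 18ⁿ ≥ 199, i.e. 18ⁿ ≥ 1986617/17.
18⁴ = 104976 falls short of 1986617/17 but 18⁵ = 1889568 reaches it, so n = 5.

5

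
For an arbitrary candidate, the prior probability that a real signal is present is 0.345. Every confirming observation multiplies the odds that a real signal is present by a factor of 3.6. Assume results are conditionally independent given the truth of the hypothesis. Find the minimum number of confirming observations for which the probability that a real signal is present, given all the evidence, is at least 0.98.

4

Prior odds = 0.345/0.655 = 69/131.
Likelihood ratio per confirming observation = 3.6.
Target odds: 0.98 ÷ 0.02 = 49.
Need (69/131) × 3.6ⁿ ≥ 49, i.e. 3.6ⁿ ≥ 6419/69.
3.6³ = 46.656 falls short of 6419/69 but 3.6⁴ = 167.9616 reaches it, so n = 4.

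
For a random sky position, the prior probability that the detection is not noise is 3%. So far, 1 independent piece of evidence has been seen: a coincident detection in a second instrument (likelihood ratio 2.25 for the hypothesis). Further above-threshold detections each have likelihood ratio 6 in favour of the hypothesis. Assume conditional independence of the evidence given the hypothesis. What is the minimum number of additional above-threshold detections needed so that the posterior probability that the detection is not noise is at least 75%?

Prior odds = 0.03/0.97 = 3/97.
Bayes factor of the evidence already in hand = 2.25.
Odds after that evidence = (3/97) × 2.25 = 27/388.
Target odds = 0.75/0.25 = 3.
Need 6ⁿ ≥ 3 ÷ (27/388) = 388/9.
6² = 36 falls short of 388/9 but 6³ = 216 reaches it, so n = 3.

3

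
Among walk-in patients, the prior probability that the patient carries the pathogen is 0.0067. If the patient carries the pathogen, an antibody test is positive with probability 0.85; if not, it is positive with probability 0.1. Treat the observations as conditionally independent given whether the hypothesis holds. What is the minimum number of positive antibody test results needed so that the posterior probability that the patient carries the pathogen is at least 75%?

Prior odds: 0.0067 ÷ 0.9933 = 67/9933.
Likelihood ratio of a positive = 0.85/0.1 = 8.5.
Target odds: 0.75 ÷ 0.25 = 3.
Need (67/9933) × 8.5ⁿ ≥ 3, i.e. 8.5ⁿ ≥ 29799/67.
8.5² = 72.25 falls short of 29799/67 but 8.5³ = 614.125 reaches it, so n = 3.

3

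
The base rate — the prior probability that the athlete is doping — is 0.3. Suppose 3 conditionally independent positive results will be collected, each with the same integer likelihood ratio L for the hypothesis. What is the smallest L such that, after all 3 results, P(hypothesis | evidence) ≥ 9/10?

3

Prior odds = 0.3/0.7 = 3/7.
Target odds = 0.9/0.1 = 9.
Need L³ ≥ 9 ÷ (3/7) = 21.
2³ = 8 < 21 ≤ 27 = 3³, so L = 3.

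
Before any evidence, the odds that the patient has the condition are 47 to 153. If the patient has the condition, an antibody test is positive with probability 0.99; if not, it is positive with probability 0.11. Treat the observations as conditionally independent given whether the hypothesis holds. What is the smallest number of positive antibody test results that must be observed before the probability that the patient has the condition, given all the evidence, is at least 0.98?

Prior odds = 47/153.
Likelihood ratio of a positive = 0.99/0.11 = 9.
Target posterior odds = 0.98/0.02 = 49.
Need (47/153) × 9ⁿ ≥ 49, i.e. 9ⁿ ≥ 7497/47.
9² = 81 falls short of 7497/47 but 9³ = 729 reaches it, so n = 3.

3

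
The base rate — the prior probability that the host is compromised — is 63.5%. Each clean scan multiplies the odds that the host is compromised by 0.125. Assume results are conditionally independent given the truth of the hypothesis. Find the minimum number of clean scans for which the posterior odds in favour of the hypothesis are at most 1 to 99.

3

Prior odds = 0.635/0.365 = 127/73.
Likelihood ratio per clean scan = 0.125.
Target odds = 1/99.
Need (127/73) × 0.125ⁿ ≤ 1/99, i.e. 0.125ⁿ ≤ 73/12573.
0.125² = 0.015625 is still above 73/12573 but 0.125³ = 0.001953125 is at or below it, so n = 3.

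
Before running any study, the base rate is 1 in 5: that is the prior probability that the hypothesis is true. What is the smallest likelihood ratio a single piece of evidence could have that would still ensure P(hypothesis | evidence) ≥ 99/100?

Prior odds = 0.2/0.8 = 0.25.
Target odds = 0.99/0.01 = 99.
Required Bayes factor = 99 ÷ 0.25 = 396.

396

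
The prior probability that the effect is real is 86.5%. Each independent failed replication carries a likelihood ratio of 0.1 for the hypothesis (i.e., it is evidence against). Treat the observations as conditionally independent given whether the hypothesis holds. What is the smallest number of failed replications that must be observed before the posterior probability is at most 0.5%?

4

Prior odds: 0.865 ÷ 0.135 = 173/27.
Likelihood ratio per failed replication = 0.1.
Target odds: 0.005 ÷ 0.995 = 1/199.
Need (173/27) × 0.1ⁿ ≤ 1/199, i.e. 0.1ⁿ ≤ 27/34427.
0.1³ = 0.001 is still above 27/34427 but 0.1⁴ = 0.0001 is at or below it, so n = 4.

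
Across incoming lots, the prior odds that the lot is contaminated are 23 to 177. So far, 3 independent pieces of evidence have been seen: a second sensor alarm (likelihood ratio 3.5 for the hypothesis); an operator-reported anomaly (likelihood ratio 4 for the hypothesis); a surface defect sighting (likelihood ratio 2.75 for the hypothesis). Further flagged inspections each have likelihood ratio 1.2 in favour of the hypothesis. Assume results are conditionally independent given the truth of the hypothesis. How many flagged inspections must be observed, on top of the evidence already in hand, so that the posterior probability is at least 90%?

4

Prior odds = 23/177.
Combined Bayes factor of the evidence already in hand = 3.5 × 4 × 2.75 = 38.5.
Odds after that evidence = (23/177) × 38.5 = 1771/354.
Target odds = 0.9/0.1 = 9.
Need 1.2ⁿ ≥ 9 ÷ (1771/354) = 3186/1771.
1.2³ = 1.728 falls short of 3186/1771 but 1.2⁴ = 2.0736 reaches it, so n = 4.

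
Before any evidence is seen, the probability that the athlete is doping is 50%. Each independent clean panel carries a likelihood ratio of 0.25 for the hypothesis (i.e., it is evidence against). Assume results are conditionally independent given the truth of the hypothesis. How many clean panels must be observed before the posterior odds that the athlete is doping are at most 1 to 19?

Prior odds: 0.5 ÷ 0.5 = 1.
Likelihood ratio per clean panel = 0.25.
Target odds = 1/19.
Need 1 × 0.25ⁿ ≤ 1/19, i.e. 0.25ⁿ ≤ 1/19.
0.25² = 0.0625 is still above 1/19 but 0.25³ = 0.015625 is at or below it, so n = 3.

3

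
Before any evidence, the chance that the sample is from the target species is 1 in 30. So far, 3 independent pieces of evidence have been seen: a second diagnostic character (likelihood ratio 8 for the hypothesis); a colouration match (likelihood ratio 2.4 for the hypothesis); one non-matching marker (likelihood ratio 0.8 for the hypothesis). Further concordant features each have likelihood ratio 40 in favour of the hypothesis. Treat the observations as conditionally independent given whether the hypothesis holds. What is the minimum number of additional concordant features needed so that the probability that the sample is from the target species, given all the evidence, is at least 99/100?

2

Prior odds = (1/30)/(29/30) = 1/29.
Combined Bayes factor of the evidence already in hand = 8 × 2.4 × 0.8 = 15.36.
Odds after that evidence = (1/29) × 15.36 = 384/725.
Target odds = 0.99/0.01 = 99.
Need 40ⁿ ≥ 99 ÷ (384/725) = 186.9140625.
40¹ = 40 falls short of 186.9140625 but 40² = 1600 reaches it, so n = 2.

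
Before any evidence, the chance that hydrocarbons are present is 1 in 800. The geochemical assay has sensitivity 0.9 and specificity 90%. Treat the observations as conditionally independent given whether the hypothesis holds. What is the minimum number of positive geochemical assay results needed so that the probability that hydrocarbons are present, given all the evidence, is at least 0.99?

Prior odds = 0.00125/0.99875 = 1/799.
False-positive rate = 1 − 0.9 = 0.1; likelihood ratio of a positive = 0.9/0.1 = 9.
Target posterior odds = 0.99/0.01 = 99.
Need (1/799) × 9ⁿ ≥ 99, i.e. 9ⁿ ≥ 79101.
9⁵ = 59049 falls short of 79101 but 9⁶ = 531441 reaches it, so n = 6.

6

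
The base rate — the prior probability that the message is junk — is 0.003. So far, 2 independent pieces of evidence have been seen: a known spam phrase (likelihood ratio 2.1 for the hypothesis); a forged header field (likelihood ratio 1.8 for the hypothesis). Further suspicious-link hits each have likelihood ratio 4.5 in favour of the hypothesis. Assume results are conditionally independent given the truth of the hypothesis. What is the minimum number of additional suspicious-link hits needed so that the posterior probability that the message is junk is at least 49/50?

6

Prior odds = 0.003/0.997 = 3/997.
Combined Bayes factor of the evidence already in hand = 2.1 × 1.8 = 3.78.
Odds after that evidence = (3/997) × 3.78 = 567/49850.
Target odds = 0.98/0.02 = 49.
Need 4.5ⁿ ≥ 49 ÷ (567/49850) = 348950/81.
4.5⁵ = 1845.28125 falls short of 348950/81 but 4.5⁶ = 8303.765625 reaches it, so n = 6.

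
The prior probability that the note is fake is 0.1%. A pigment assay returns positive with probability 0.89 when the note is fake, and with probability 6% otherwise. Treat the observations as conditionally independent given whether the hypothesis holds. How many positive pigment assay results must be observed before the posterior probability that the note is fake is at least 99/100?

5

Prior odds = 0.001/0.999 = 1/999.
Likelihood ratio of a positive result = 0.89/0.06 = 89/6.
Target odds: 0.99 ÷ 0.01 = 99.
Require (89/6)ⁿ ≥ 99 ÷ (1/999) = 98901.
(89/6)⁴ = 62742241/1296 falls short of 98901 but (89/6)⁵ ≈718115 reaches it, so n = 5.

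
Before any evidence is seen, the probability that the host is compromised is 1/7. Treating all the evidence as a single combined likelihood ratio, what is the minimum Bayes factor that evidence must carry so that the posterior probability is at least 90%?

54

Prior odds = (1/7)/(6/7) = 1/6.
Target odds = 0.9/0.1 = 9.
Required Bayes factor = 9 ÷ (1/6) = 54.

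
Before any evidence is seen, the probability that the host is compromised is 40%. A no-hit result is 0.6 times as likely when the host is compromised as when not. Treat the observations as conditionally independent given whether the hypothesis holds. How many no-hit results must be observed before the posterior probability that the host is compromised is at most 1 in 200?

Prior odds = 0.4/0.6 = 2/3.
Likelihood ratio per no-hit result = 0.6.
Target odds: 0.005 ÷ 0.995 = 1/199.
Need (2/3) × 0.6ⁿ ≤ 1/199, i.e. 0.6ⁿ ≤ 3/398.
0.6⁹ = 19683/1953125 is still above 3/398 but 0.6¹⁰ = 59049/9765625 is at or below it, so n = 10.

10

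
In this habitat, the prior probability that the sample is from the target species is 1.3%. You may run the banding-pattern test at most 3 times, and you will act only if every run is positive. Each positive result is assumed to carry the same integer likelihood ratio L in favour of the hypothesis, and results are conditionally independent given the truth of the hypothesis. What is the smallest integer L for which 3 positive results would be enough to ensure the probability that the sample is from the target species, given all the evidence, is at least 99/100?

Prior odds = 0.013/0.987 = 13/987.
Target odds = 0.99/0.01 = 99.
Need L³ ≥ 99 ÷ (13/987) = 97713/13.
19³ = 6859 < 97713/13 ≤ 8000 = 20³, so L = 20.

20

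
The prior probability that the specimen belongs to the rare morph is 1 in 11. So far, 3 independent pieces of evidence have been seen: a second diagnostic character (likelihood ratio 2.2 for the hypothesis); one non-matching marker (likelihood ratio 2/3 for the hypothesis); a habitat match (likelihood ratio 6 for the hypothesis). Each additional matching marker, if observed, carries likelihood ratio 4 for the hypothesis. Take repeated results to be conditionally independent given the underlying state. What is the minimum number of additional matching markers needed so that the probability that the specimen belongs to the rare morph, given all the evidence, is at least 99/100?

Prior odds = (1/11)/(10/11) = 0.1.
Combined Bayes factor of the evidence already in hand = 2.2 × (2/3) × 6 = 8.8.
Odds after that evidence = 0.1 × 8.8 = 0.88.
Target odds = 0.99/0.01 = 99.
Need 4ⁿ ≥ 99 ÷ 0.88 = 112.5.
4³ = 64 falls short of 112.5 but 4⁴ = 256 reaches it, so n = 4.

4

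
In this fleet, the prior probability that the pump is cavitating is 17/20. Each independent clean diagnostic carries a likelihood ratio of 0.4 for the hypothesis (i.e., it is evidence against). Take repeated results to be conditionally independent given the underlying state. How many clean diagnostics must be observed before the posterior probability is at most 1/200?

8

Prior odds = 0.85/0.15 = 17/3.
Likelihood ratio per clean diagnostic = 0.4.
Target posterior odds = 0.005/0.995 = 1/199.
Require 0.4ⁿ ≤ 1/199 ÷ (17/3) = 3/3383.
0.4⁷ = 128/78125 is still above 3/3383 but 0.4⁸ = 256/390625 is at or below it, so n = 8.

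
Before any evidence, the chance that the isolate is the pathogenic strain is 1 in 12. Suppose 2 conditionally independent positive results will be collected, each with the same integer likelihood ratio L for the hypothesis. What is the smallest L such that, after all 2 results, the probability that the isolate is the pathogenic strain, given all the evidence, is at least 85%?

8

Prior odds = (1/12)/(11/12) = 1/11.
Target odds = 0.85/0.15 = 17/3.
Need L² ≥ 17/3 ÷ (1/11) = 187/3.
7² = 49 < 187/3 ≤ 64 = 8², so L = 8.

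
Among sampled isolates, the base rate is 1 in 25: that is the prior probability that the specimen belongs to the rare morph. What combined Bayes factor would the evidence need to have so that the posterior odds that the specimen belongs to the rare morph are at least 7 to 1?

168

Prior odds = 0.04/0.96 = 1/24.
Target odds = 7.
Required Bayes factor = 7 ÷ (1/24) = 168.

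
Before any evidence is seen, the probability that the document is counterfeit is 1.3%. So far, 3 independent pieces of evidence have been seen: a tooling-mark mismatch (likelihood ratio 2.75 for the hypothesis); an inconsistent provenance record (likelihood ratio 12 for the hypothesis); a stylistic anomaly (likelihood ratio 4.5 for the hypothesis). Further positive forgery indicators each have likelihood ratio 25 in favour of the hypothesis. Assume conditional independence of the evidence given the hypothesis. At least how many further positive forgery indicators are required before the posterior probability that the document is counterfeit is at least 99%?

Prior odds = 0.013/0.987 = 13/987.
Combined Bayes factor of the evidence already in hand = 2.75 × 12 × 4.5 = 148.5.
Odds after that evidence = (13/987) × 148.5 = 1287/658.
Target odds = 0.99/0.01 = 99.
Need 25ⁿ ≥ 99 ÷ (1287/658) = 658/13.
25¹ = 25 falls short of 658/13 but 25² = 625 reaches it, so n = 2.

2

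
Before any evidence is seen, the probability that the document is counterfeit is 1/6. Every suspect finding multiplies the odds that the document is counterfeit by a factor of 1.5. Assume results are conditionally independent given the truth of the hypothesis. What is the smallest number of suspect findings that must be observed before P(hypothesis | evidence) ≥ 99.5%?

Prior odds: (1/6) ÷ (5/6) = 0.2.
Likelihood ratio per suspect finding = 1.5.
Target posterior odds = 0.995/0.005 = 199.
Need 0.2 × 1.5ⁿ ≥ 199, i.e. 1.5ⁿ ≥ 995.
1.5¹⁷ = 129140163/131072 falls short of 995 but 1.5¹⁸ = 387420489/262144 reaches it, so n = 18.

18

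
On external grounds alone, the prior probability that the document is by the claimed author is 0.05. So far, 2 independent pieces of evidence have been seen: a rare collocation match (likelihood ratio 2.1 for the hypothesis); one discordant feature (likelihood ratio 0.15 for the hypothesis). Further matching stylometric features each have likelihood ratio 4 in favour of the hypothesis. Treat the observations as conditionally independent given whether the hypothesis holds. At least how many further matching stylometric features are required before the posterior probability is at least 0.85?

Prior odds = 0.05/0.95 = 1/19.
Combined Bayes factor of the evidence already in hand = 2.1 × 0.15 = 0.315.
Odds after that evidence = (1/19) × 0.315 = 63/3800.
Target odds = 0.85/0.15 = 17/3.
Need 4ⁿ ≥ 17/3 ÷ (63/3800) = 64600/189.
4⁴ = 256 falls short of 64600/189 but 4⁵ = 1024 reaches it, so n = 5.

5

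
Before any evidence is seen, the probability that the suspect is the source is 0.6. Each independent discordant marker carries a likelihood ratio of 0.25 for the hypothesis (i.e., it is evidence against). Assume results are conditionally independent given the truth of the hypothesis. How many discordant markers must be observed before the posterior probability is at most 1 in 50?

4

Prior odds: 0.6 ÷ 0.4 = 1.5.
Likelihood ratio per discordant marker = 0.25.
Target odds: 0.02 ÷ 0.98 = 1/49.
Require 0.25ⁿ ≤ 1/49 ÷ 1.5 = 2/147.
0.25³ = 0.015625 is still above 2/147 but 0.25⁴ = 0.00390625 is at or below it, so n = 4.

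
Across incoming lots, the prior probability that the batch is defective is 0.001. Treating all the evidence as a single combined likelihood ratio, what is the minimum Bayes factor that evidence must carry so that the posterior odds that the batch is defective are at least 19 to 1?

18981

Prior odds = 0.001/0.999 = 1/999.
Target odds = 19.
Required Bayes factor = 19 ÷ (1/999) = 18981.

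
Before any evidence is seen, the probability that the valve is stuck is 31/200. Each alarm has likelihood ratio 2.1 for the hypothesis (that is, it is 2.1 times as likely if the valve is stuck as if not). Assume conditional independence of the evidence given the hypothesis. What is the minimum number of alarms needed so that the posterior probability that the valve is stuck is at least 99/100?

Prior odds: 0.155 ÷ 0.845 = 31/169.
Likelihood ratio per alarm = 2.1.
Target posterior odds = 0.99/0.01 = 99.
Require 2.1ⁿ ≥ 99 ÷ (31/169) = 16731/31.
2.1⁸ ≈378.229 falls short of 16731/31 but 2.1⁹ ≈794.28 reaches it, so n = 9.

9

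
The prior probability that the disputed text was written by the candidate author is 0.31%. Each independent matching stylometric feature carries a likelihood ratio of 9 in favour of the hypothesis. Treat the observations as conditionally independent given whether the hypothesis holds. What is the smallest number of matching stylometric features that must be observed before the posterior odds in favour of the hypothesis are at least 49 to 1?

Prior odds: 0.0031 ÷ 0.9969 = 31/9969.
Likelihood ratio per matching stylometric feature = 9.
Target odds = 49.
Need (31/9969) × 9ⁿ ≥ 49, i.e. 9ⁿ ≥ 488481/31.
9⁴ = 6561 falls short of 488481/31 but 9⁵ = 59049 reaches it, so n = 5.

5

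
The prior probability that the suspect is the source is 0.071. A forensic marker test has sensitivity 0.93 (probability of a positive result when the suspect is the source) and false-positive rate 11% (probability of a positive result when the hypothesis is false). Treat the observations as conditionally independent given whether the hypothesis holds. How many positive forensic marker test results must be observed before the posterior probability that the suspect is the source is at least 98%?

4

Prior odds = 0.071/0.929 = 71/929.
Likelihood ratio of a positive result = 0.93/0.11 = 93/11.
Target odds: 0.98 ÷ 0.02 = 49.
Need (71/929) × (93/11)ⁿ ≥ 49, i.e. (93/11)ⁿ ≥ 45521/71.
(93/11)³ = 804357/1331 falls short of 45521/71 but (93/11)⁴ = 74805201/14641 reaches it, so n = 4.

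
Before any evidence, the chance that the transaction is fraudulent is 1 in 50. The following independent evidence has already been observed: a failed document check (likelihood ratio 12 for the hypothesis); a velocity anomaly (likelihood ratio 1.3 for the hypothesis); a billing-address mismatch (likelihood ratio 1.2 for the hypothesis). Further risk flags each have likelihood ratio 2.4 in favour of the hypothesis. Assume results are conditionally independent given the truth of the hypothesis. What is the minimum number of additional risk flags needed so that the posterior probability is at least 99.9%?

Prior odds = 0.02/0.98 = 1/49.
Combined Bayes factor of the evidence already in hand = 12 × 1.3 × 1.2 = 18.72.
Odds after that evidence = (1/49) × 18.72 = 468/1225.
Target odds = 0.999/0.001 = 999.
Need 2.4ⁿ ≥ 999 ÷ (468/1225) = 135975/52.
2.4⁸ = 429981696/390625 falls short of 135975/52 but 2.4⁹ ≈2641.81 reaches it, so n = 9.

9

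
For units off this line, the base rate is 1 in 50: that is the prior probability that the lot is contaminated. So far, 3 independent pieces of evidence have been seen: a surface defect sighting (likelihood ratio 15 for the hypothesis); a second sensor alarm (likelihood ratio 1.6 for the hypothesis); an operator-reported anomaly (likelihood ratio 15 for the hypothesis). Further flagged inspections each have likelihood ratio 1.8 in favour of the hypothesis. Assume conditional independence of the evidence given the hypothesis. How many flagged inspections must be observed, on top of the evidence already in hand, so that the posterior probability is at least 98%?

Prior odds = 0.02/0.98 = 1/49.
Combined Bayes factor of the evidence already in hand = 15 × 1.6 × 15 = 360.
Odds after that evidence = (1/49) × 360 = 360/49.
Target odds = 0.98/0.02 = 49.
Need 1.8ⁿ ≥ 49 ÷ (360/49) = 2401/360.
1.8³ = 5.832 falls short of 2401/360 but 1.8⁴ = 10.4976 reaches it, so n = 4.

4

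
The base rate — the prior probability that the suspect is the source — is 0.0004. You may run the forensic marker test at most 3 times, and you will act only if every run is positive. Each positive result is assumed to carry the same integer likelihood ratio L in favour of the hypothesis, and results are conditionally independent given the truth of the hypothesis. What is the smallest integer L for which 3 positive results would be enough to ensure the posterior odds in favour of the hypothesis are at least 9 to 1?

Prior odds = 0.0004/0.9996 = 1/2499.
Target odds = 9.
Need L³ ≥ 9 ÷ (1/2499) = 22491.
28³ = 21952 < 22491 ≤ 24389 = 29³, so L = 29.

29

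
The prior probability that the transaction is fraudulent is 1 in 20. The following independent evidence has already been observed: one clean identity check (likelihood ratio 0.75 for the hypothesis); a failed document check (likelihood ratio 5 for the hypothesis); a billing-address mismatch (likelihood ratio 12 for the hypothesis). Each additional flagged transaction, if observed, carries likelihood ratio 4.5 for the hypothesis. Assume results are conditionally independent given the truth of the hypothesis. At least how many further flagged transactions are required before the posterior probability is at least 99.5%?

3

Prior odds = 0.05/0.95 = 1/19.
Combined Bayes factor of the evidence already in hand = 0.75 × 5 × 12 = 45.
Odds after that evidence = (1/19) × 45 = 45/19.
Target odds = 0.995/0.005 = 199.
Need 4.5ⁿ ≥ 199 ÷ (45/19) = 3781/45.
4.5² = 20.25 falls short of 3781/45 but 4.5³ = 91.125 reaches it, so n = 3.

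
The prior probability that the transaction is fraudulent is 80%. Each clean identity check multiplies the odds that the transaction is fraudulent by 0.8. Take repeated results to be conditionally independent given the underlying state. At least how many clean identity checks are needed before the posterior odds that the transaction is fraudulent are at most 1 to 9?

17

Prior odds = 0.8/0.2 = 4.
Likelihood ratio per clean identity check = 0.8.
Target odds = 1/9.
Need 4 × 0.8ⁿ ≤ 1/9, i.e. 0.8ⁿ ≤ 1/36.
0.8¹⁶ ≈0.0281475 is still above 1/36 but 0.8¹⁷ ≈0.022518 is at or below it, so n = 17.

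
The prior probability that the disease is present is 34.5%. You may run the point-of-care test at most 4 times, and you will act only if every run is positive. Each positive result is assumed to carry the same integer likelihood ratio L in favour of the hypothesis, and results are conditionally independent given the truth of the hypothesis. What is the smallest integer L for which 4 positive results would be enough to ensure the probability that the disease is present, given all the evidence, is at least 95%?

Prior odds = 0.345/0.655 = 69/131.
Target odds = 0.95/0.05 = 19.
Need L⁴ ≥ 19 ÷ (69/131) = 2489/69.
2⁴ = 16 < 2489/69 ≤ 81 = 3⁴, so L = 3.

3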